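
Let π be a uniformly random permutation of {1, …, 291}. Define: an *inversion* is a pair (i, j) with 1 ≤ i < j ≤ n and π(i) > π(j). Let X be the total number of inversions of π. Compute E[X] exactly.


Write X = Σ X_I over the C(291, 2) = 42195 pairs i < j, with X_I the indicator of one inversion.
There are 42195 indicators.
For each fixed pair i < j, the values π(i) and π(j) are two distinct elements of {1, …, 291} in uniformly random order; by symmetry P[π(i) > π(j)] = 1/2.
By linearity: E[X] = 42195 · (1/2) = C(291, 2) · (1/2) = 42195/2 = 42195/2 ≈ 21097.500.

E[X] = 42195/2 = 21097.500.


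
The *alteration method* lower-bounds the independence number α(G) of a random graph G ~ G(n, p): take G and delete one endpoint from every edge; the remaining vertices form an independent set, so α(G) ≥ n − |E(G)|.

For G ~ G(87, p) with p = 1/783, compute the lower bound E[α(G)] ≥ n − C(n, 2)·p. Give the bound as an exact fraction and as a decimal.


E[|E(G)|] = C(87, 2)·p = 3741 · (1/783) = 43/9.
E[α(G)] ≥ n − E[|E(G)|] = 87 − 43/9 = 740/9.
Numerically: ≈ 82.222222.
(This is only a lower bound; the true E[α(G)] may be larger.)

E[α(G)] ≥ 740/9 ≈ 82.222222.


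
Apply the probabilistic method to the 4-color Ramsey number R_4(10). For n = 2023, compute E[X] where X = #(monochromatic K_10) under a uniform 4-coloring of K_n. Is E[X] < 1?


E[X] = C(2023, 10) · 4^{1 − 45} = 309399856285778485315440716 · 4^{−44} = 309399856285778485315440716/309485009821345068724781056.
As a reduced fraction: E[X] = 77349964071444621328860179/77371252455336267181195264 ≈ 0.9997249.
Is E[X] < 1? YES.
Since E[X] < 1, there exists a 4-coloring of K_{2023} with no monochromatic K_10; hence R_4(10) > 2023.

E[X] = 77349964071444621328860179/77371252455336267181195264 ≈ 0.9997249; E[X] < 1, so R_4(10) > 2023.


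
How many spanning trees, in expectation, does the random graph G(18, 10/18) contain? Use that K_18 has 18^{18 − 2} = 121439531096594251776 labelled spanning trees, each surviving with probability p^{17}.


K_18 has 18^{18 − 2} = 121439531096594251776 labelled spanning trees.
For each such spanning tree H, let X_H = 1 if all 17 edges of H are present in G. Then P[X_H = 1] = p^{17} = (5/9)^{17} = 762939453125/16677181699666569.
Summing the indicators: E[X] = Σ_H E[X_H] = 121439531096594251776 · p^{17} = 121439531096594251776 · 762939453125/16677181699666569 = 50000000000000000/9.
Numerically: E[X] ≈ 5.5556e+15.

E[X] = 121439531096594251776 · (5/9)^{17} = 50000000000000000/9 ≈ 5.5556e+15.


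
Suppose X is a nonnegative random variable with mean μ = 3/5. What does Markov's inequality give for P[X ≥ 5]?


μ = E[X] = 3/5, a = 5.
Markov: P[X ≥ 5] ≤ μ/a = (3/5)/5 = 3/25.
Numerically: ≈ 0.1200.
(Since a = 5 > μ = 0.6000, the bound 3/25 is < 1 and informative.)

P[X ≥ 5] ≤ 3/25 ≈ 0.1200.


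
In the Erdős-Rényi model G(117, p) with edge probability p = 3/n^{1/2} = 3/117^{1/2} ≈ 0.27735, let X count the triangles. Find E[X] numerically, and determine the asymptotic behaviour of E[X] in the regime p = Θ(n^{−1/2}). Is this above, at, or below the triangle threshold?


Number of potential triangles: C(117, 3) = 260130.
Each occurs with probability p³ ≈ (0.27735)³ ≈ 2.1334623e-02.
By linearity: E[X] = C(117, 3)·p³ ≈ 260130 · 2.1334623e-02 ≈ 5549.77546.
Since α = 1/2 < 1, p = c/n^{1/2} ≫ 1/n is above the triangle threshold p ~ 1/n. Asymptotically E[X] ~ (c³/6)·n^{3(1−α)} = (3³/6)·n^{1.5} → ∞; triangles are abundant w.h.p.

E[X] ≈ 5549.77546; in regime p = Θ(1/n^{1/2}) E[X] diverges (above the triangle threshold p ~ 1/n).


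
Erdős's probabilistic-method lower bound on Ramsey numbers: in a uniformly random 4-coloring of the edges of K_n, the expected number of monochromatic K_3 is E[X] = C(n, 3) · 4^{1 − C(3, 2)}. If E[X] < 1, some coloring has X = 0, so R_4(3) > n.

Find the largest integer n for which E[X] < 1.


We need C(n, 3) · 4^{1 − 3} < 1, i.e. C(n, 3) < 4^{3 − 1} = 16.
Check values of n near the boundary:
  n = 3: C(3, 3) = 1; 1 < 16? YES
  n = 4: C(4, 3) = 4; 4 < 16? YES
  n = 5: C(5, 3) = 10; 10 < 16? YES
  n = 6: C(6, 3) = 20; 20 < 16? NO
  n = 7: C(7, 3) = 35; 35 < 16? NO
The largest n with C(n, 3) < 16 is n = 5 (where E[X] = 5/8 ≈ 0.62500). Hence R_4(3) > 5, i.e. R_4(3) ≥ 6.

Largest n = 5; hence R_4(3) > 5.


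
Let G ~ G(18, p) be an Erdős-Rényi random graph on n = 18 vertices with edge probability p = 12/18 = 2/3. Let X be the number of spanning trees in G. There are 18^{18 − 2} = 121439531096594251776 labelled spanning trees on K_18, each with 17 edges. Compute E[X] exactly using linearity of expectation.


K_18 has 18^{18 − 2} = 121439531096594251776 labelled spanning trees.
For each such spanning tree H, let X_H = 1 if all 17 edges of H are present in G. Then P[X_H = 1] = p^{17} = (2/3)^{17} = 131072/129140163.
Summing the indicators: E[X] = Σ_H E[X_H] = 121439531096594251776 · p^{17} = 121439531096594251776 · 131072/129140163 = 123256172596690944.
Numerically: E[X] ≈ 1.2326e+17.

E[X] = 121439531096594251776 · (2/3)^{17} = 123256172596690944 ≈ 1.2326e+17.


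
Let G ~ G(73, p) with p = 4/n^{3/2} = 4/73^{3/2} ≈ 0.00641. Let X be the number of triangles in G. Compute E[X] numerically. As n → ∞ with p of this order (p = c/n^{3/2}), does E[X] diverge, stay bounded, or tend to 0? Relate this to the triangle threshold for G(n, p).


Number of potential triangles: C(73, 3) = 62196.
Each occurs with probability p³ ≈ (0.00641)³ ≈ 2.63771e-07.
By linearity: E[X] = C(73, 3)·p³ ≈ 62196 · 2.63771e-07 ≈ 0.016.
Since α = 3/2 > 1, p = c/n^{3/2} = o(1/n) is below the triangle threshold p ~ 1/n. Asymptotically E[X] ~ (c³/6)·n^{3(1−α)} = (4³/6)·n^{-1.5} → 0, so by Markov's inequality G has no triangles w.h.p.

E[X] ≈ 0.016; in regime p = Θ(1/n^{3/2}) E[X] tends to 0 (below the triangle threshold p ~ 1/n).


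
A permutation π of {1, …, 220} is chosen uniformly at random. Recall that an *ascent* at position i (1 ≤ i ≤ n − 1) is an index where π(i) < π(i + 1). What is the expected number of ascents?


Write X = Σ X_I over i = 1, …, 219, with X_I the indicator of one ascent.
There are 219 indicators.
For each fixed i, the pair (π(i), π(i+1)) is a uniformly random ordered pair of distinct values from {1, …, 220}; by symmetry P[π(i) < π(i+1)] = 1/2.
By linearity: E[X] = 219 · (1/2) = (220 − 1) · (1/2) = 219/2 ≈ 109.500.

E[X] = 219/2 = 109.500.


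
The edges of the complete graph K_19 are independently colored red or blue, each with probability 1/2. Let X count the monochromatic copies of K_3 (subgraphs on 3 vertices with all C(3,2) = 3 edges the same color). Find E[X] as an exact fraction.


Let X = Σ_S X_S over the C(19, 3) = 969 subsets S of size 3, where X_S = 1 if the K_3 on S is monochromatic.
For a fixed S, the K_3 on S has C(3, 2) = 3 edges. P[all 3 edges red] = (1/2)^3, and likewise for blue, so P[monochromatic] = 2·(1/2)^3 = 2^{1 − 3} = 1/4.
By linearity of expectation: E[X] = C(19, 3) · 2^{1 − 3} = 969 · 1/4 = 969/4.
Numerically: E[X] ≈ 242.2500.

E[X] = C(19,3)·2^(1−C(3,2)) = 969/4 ≈ 242.2500.


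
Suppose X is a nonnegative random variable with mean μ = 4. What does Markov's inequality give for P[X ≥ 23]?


μ = E[X] = 4, a = 23.
Markov: P[X ≥ 23] ≤ μ/a = (4)/23 = 4/23.
Numerically: ≈ 0.17391.
(Since a = 23 > μ = 4.00000, the bound 4/23 is < 1 and informative.)

P[X ≥ 23] ≤ 4/23 ≈ 0.17391.


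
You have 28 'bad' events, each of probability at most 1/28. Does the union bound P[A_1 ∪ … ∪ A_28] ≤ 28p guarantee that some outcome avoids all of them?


Union bound: P[∪_{i=1}^{28} A_i] ≤ Σ_i P[A_i] ≤ 28·p = 28·(1/28) = 1.
Numerically: 1 ≈ 1.0000.
Is 1 < 1? NO.
Since the bound 1 is ≥ 1, the union bound is uninformative here; it does NOT by itself certify existence.

28·p = 1 ≈ 1.0000; existence NOT certified by the union bound.


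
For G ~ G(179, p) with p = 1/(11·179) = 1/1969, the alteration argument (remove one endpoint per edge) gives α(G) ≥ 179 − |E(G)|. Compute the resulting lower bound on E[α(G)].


E[|E(G)|] = C(179, 2)·p = 15931 · (1/1969) = 89/11.
E[α(G)] ≥ n − E[|E(G)|] = 179 − 89/11 = 1880/11.
Numerically: ≈ 170.909091.
(This is only a lower bound; the true E[α(G)] may be larger.)

E[α(G)] ≥ 1880/11 ≈ 170.909091.


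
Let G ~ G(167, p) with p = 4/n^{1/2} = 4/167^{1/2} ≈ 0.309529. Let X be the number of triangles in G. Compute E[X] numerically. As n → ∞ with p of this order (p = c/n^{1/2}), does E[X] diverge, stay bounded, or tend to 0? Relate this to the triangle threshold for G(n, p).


Number of potential triangles: C(167, 3) = 762355.
Each occurs with probability p³ ≈ (0.309529)³ ≈ 2.96555011e-02.
By linearity: E[X] = C(167, 3)·p³ ≈ 762355 · 2.96555011e-02 ≈ 22608.019562.
Since α = 1/2 < 1, p = c/n^{1/2} ≫ 1/n is above the triangle threshold p ~ 1/n. Asymptotically E[X] ~ (c³/6)·n^{3(1−α)} = (4³/6)·n^{1.5} → ∞; triangles are abundant w.h.p.

E[X] ≈ 22608.019562; in regime p = Θ(1/n^{1/2}) E[X] diverges (above the triangle threshold p ~ 1/n).


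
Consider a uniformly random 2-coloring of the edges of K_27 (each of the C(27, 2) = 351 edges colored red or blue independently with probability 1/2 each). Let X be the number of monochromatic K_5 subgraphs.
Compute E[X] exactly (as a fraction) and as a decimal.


Let X = Σ_S X_S over the C(27, 5) = 80730 subsets S of size 5, where X_S = 1 if the K_5 on S is monochromatic.
For a fixed S, the K_5 on S has C(5, 2) = 10 edges. P[all 10 edges red] = (1/2)^10, and likewise for blue, so P[monochromatic] = 2·(1/2)^10 = 2^{1 − 10} = 1/512.
By linearity of expectation: E[X] = C(27, 5) · 2^{1 − 10} = 80730 · 1/512 = 40365/256.
Numerically: E[X] ≈ 157.67578.

E[X] = C(27,5)·2^(1−C(5,2)) = 40365/256 ≈ 157.67578.


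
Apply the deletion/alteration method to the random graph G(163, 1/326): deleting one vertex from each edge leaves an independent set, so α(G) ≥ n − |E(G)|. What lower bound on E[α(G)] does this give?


E[|E(G)|] = C(163, 2)·p = 13203 · (1/326) = 81/2.
E[α(G)] ≥ n − E[|E(G)|] = 163 − 81/2 = 245/2.
Numerically: ≈ 122.500.
(This is only a lower bound; the true E[α(G)] may be larger.)

E[α(G)] ≥ 245/2 ≈ 122.500.


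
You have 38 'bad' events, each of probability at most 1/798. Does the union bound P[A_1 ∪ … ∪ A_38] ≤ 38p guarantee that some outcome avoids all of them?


Union bound: P[∪_{i=1}^{38} A_i] ≤ Σ_i P[A_i] ≤ 38·p = 38·(1/798) = 1/21.
Numerically: 1/21 ≈ 0.04762.
Is 1/21 < 1? YES.
Since P[∪ A_i] ≤ 1/21 < 1, the complement has P[∩ A_i^c] ≥ 1 − 1/21 = 20/21 > 0, so some outcome avoids every A_i.

38·p = 1/21 ≈ 0.04762; existence CERTIFIED by the union bound.


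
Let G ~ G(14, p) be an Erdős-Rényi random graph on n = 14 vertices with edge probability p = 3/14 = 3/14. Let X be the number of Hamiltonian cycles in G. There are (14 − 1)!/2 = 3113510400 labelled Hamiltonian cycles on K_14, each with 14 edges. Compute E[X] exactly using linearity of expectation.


K_14 has (14 − 1)!/2 = 3113510400 labelled Hamiltonian cycles.
For each such Hamiltonian cycle H, let X_H = 1 if all 14 edges of H are present in G. Then P[X_H = 1] = p^{14} = (3/14)^{14} = 4782969/11112006825558016.
By linearity: E[X] = Σ_H E[X_H] = 3113510400 · p^{14} = 3113510400 · 4782969/11112006825558016 = 4155084744525/3100448333024.
Numerically: E[X] ≈ 1.3402.

E[X] = 3113510400 · (3/14)^{14} = 4155084744525/3100448333024 ≈ 1.3402.


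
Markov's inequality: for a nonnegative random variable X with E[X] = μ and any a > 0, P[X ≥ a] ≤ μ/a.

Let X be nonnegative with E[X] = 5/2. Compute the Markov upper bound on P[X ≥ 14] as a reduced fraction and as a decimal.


μ = E[X] = 5/2, a = 14.
Markov: P[X ≥ 14] ≤ μ/a = (5/2)/14 = 5/28.
Numerically: ≈ 0.1786.
(Since a = 14 > μ = 2.5000, the bound 5/28 is < 1 and informative.)

P[X ≥ 14] ≤ 5/28 ≈ 0.1786.


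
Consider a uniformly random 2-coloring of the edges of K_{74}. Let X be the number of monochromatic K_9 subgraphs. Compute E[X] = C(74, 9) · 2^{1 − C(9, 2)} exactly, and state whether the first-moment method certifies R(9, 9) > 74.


E[X] = C(74, 9) · 2^{1 − 36} = 110524147514 · 2^{−35} = 110524147514/34359738368.
As a reduced fraction: E[X] = 55262073757/17179869184 ≈ 3.216676.
Is E[X] < 1? NO.
Since E[X] ≥ 1, the first-moment bound is inconclusive at n = 74; it does NOT by itself certify R(9, 9) > 74.

E[X] = 55262073757/17179869184 ≈ 3.216676; E[X] ≥ 1; first-moment method inconclusive here.


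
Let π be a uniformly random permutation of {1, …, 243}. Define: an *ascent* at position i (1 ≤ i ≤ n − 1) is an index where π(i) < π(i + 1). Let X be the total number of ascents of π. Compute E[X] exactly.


Write X = Σ X_I over i = 1, …, 242, with X_I the indicator of one ascent.
There are 242 indicators.
For each fixed i, the pair (π(i), π(i+1)) is a uniformly random ordered pair of distinct values from {1, …, 243}; by symmetry P[π(i) < π(i+1)] = 1/2.
By linearity: E[X] = 242 · (1/2) = (243 − 1) · (1/2) = 121 ≈ 121.000000.

E[X] = 121 = 121.000000.


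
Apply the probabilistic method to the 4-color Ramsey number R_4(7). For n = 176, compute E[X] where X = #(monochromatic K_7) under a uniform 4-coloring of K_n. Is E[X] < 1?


E[X] = C(176, 7) · 4^{1 − 21} = 919790691600 · 4^{−20} = 919790691600/1099511627776.
As a reduced fraction: E[X] = 57486918225/68719476736 ≈ 0.836545.
Is E[X] < 1? YES.
Since E[X] < 1, there exists a 4-coloring of K_{176} with no monochromatic K_7; hence R_4(7) > 176.

E[X] = 57486918225/68719476736 ≈ 0.836545; E[X] < 1, so R_4(7) > 176.


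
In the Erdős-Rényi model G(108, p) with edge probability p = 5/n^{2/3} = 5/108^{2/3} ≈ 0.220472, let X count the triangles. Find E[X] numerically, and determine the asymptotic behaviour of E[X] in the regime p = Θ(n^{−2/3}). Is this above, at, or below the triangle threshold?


Number of potential triangles: C(108, 3) = 204156.
Each occurs with probability p³ ≈ (0.220472)³ ≈ 1.07167353e-02.
By linearity: E[X] = C(108, 3)·p³ ≈ 204156 · 1.07167353e-02 ≈ 2187.885802.
Since α = 2/3 < 1, p = c/n^{2/3} ≫ 1/n is above the triangle threshold p ~ 1/n. Asymptotically E[X] ~ (c³/6)·n^{3(1−α)} = (5³/6)·n^{1} → ∞; triangles are abundant w.h.p.

E[X] ≈ 2187.885802; in regime p = Θ(1/n^{2/3}) E[X] diverges (above the triangle threshold p ~ 1/n).


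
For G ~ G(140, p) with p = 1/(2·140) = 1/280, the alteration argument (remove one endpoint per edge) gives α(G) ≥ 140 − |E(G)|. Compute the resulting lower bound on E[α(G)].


E[|E(G)|] = C(140, 2)·p = 9730 · (1/280) = 139/4.
E[α(G)] ≥ n − E[|E(G)|] = 140 − 139/4 = 421/4.
Numerically: ≈ 105.250.
(This is only a lower bound; the true E[α(G)] may be larger.)

E[α(G)] ≥ 421/4 ≈ 105.250.


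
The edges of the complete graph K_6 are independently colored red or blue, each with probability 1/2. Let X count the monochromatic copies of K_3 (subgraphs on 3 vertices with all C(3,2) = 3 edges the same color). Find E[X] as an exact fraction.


Let X = Σ_S X_S over the C(6, 3) = 20 subsets S of size 3, where X_S = 1 if the K_3 on S is monochromatic.
For a fixed S, the K_3 on S has C(3, 2) = 3 edges. P[all 3 edges red] = (1/2)^3, and likewise for blue, so P[monochromatic] = 2·(1/2)^3 = 2^{1 − 3} = 1/4.
Summing: E[X] = C(6, 3) · 2^{1 − 3} = 20 · 1/4 = 5.
Numerically: E[X] ≈ 5.0000.

E[X] = C(6,3)·2^(1−C(3,2)) = 5 ≈ 5.0000.


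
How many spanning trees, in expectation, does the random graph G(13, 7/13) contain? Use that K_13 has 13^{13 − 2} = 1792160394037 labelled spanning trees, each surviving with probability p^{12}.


K_13 has 13^{13 − 2} = 1792160394037 labelled spanning trees.
For each such spanning tree H, let X_H = 1 if all 12 edges of H are present in G. Then P[X_H = 1] = p^{12} = (7/13)^{12} = 13841287201/23298085122481.
By linearity of expectation: E[X] = Σ_H E[X_H] = 1792160394037 · p^{12} = 1792160394037 · 13841287201/23298085122481 = 13841287201/13.
Numerically: E[X] ≈ 1.0647e+09.

E[X] = 1792160394037 · (7/13)^{12} = 13841287201/13 ≈ 1.0647e+09.


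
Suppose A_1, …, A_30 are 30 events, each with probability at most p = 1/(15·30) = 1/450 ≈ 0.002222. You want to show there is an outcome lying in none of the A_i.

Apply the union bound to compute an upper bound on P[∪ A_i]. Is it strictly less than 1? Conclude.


Union bound: P[∪_{i=1}^{30} A_i] ≤ Σ_i P[A_i] ≤ 30·p = 30·(1/450) = 1/15.
Numerically: 1/15 ≈ 0.066667.
Is 1/15 < 1? YES.
Since P[∪ A_i] ≤ 1/15 < 1, the complement has P[∩ A_i^c] ≥ 1 − 1/15 = 14/15 > 0, so some outcome avoids every A_i.

30·p = 1/15 ≈ 0.066667; existence CERTIFIED by the union bound.


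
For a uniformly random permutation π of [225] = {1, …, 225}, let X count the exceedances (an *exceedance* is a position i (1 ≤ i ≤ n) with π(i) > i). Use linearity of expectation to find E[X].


Write X = Σ_{i=1}^{225} X_i, where X_i = 1_{π(i) > i}.
For each fixed i, π(i) is uniform over {1, …, 225} (marginal of a uniform permutation), so P[π(i) > i] = (n − i)/n. Summing: Σ_{i=1}^{225} (n − i)/n = (0 + 1 + … + 224)/225 = 225(225 − 1)/(2·225) = (225 − 1)/2.
Hence E[X] = Σ_{i=1}^{225} (225 − i)/225 = 112 ≈ 112.000.

E[X] = 112 = 112.000.


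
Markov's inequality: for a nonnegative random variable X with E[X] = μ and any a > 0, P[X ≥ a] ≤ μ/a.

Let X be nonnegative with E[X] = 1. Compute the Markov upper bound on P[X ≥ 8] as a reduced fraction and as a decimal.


μ = E[X] = 1, a = 8.
Markov: P[X ≥ 8] ≤ μ/a = (1)/8 = 1/8.
Numerically: ≈ 0.125.
(Since a = 8 > μ = 1.000, the bound 1/8 is < 1 and informative.)

P[X ≥ 8] ≤ 1/8 ≈ 0.125.


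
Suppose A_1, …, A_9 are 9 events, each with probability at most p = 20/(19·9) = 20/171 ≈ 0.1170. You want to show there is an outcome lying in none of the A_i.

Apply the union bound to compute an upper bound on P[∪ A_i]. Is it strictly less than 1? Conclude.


Union bound: P[∪_{i=1}^{9} A_i] ≤ Σ_i P[A_i] ≤ 9·p = 9·(20/171) = 20/19.
Numerically: 20/19 ≈ 1.0526.
Is 20/19 < 1? NO.
Since the bound 20/19 is ≥ 1, the union bound is uninformative here; it does NOT by itself certify existence.

9·p = 20/19 ≈ 1.0526; existence NOT certified by the union bound.


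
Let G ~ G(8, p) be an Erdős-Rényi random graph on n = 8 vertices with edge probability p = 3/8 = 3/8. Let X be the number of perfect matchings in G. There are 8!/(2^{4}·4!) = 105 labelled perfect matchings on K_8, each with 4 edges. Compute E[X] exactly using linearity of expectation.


K_8 has 8!/(2^{4}·4!) = 105 labelled perfect matchings.
For each such perfect matching H, let X_H = 1 if all 4 edges of H are present in G. Then P[X_H = 1] = p^{4} = (3/8)^{4} = 81/4096.
By linearity of expectation: E[X] = Σ_H E[X_H] = 105 · p^{4} = 105 · 81/4096 = 8505/4096.
Numerically: E[X] ≈ 2.07642.

E[X] = 105 · (3/8)^{4} = 8505/4096 ≈ 2.07642.


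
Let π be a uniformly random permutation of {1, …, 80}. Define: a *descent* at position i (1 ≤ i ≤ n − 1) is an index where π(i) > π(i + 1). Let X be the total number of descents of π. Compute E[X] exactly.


Write X = Σ X_I over i = 1, …, 79, with X_I the indicator of one descent.
There are 79 indicators.
For each fixed i, the pair (π(i), π(i+1)) is a uniformly random ordered pair of distinct values from {1, …, 80}; by symmetry P[π(i) > π(i+1)] = 1/2.
By linearity: E[X] = 79 · (1/2) = (80 − 1) · (1/2) = 79/2 ≈ 39.5000.

E[X] = 79/2 = 39.5000.


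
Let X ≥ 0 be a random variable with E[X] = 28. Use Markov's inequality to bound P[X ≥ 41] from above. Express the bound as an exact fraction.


μ = E[X] = 28, a = 41.
Markov: P[X ≥ 41] ≤ μ/a = (28)/41 = 28/41.
Numerically: ≈ 0.68293.
(Since a = 41 > μ = 28.00000, the bound 28/41 is < 1 and informative.)

P[X ≥ 41] ≤ 28/41 ≈ 0.68293.


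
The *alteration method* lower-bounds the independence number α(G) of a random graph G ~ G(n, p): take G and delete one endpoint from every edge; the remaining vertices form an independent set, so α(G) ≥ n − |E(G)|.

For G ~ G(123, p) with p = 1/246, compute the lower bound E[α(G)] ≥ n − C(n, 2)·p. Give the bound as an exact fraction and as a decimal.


E[|E(G)|] = C(123, 2)·p = 7503 · (1/246) = 61/2.
E[α(G)] ≥ n − E[|E(G)|] = 123 − 61/2 = 185/2.
Numerically: ≈ 92.500000.
(This is only a lower bound; the true E[α(G)] may be larger.)

E[α(G)] ≥ 185/2 ≈ 92.500000.


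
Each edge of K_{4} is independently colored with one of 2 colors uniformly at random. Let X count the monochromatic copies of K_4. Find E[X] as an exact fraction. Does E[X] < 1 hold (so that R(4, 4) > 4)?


E[X] = C(4, 4) · 2^{1 − 6} = 1 · 2^{−5} = 1/32.
As a reduced fraction: E[X] = 1/32 ≈ 0.031250.
Is E[X] < 1? YES.
Since E[X] < 1, there exists a 2-coloring of K_{4} with no monochromatic K_4; hence R(4, 4) > 4.

E[X] = 1/32 ≈ 0.031250; E[X] < 1, so R(4, 4) > 4.


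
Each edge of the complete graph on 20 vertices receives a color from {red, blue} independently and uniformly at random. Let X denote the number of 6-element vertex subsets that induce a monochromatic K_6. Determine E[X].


Let X = Σ_S X_S over the C(20, 6) = 38760 subsets S of size 6, where X_S = 1 if the K_6 on S is monochromatic.
For a fixed S, the K_6 on S has C(6, 2) = 15 edges. P[all 15 edges red] = (1/2)^15, and likewise for blue, so P[monochromatic] = 2·(1/2)^15 = 2^{1 − 15} = 1/16384.
By linearity of expectation: E[X] = C(20, 6) · 2^{1 − 15} = 38760 · 1/16384 = 4845/2048.
Numerically: E[X] ≈ 2.36572.

E[X] = C(20,6)·2^(1−C(6,2)) = 4845/2048 ≈ 2.36572.


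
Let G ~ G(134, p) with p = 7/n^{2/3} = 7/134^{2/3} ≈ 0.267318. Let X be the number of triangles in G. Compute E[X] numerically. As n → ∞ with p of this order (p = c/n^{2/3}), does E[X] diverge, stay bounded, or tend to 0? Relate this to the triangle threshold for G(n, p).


Number of potential triangles: C(134, 3) = 392084.
Each occurs with probability p³ ≈ (0.267318)³ ≈ 1.91022499e-02.
By linearity: E[X] = C(134, 3)·p³ ≈ 392084 · 1.91022499e-02 ≈ 7489.686567.
Since α = 2/3 < 1, p = c/n^{2/3} ≫ 1/n is above the triangle threshold p ~ 1/n. Asymptotically E[X] ~ (c³/6)·n^{3(1−α)} = (7³/6)·n^{1} → ∞; triangles are abundant w.h.p.

E[X] ≈ 7489.686567; in regime p = Θ(1/n^{2/3}) E[X] diverges (above the triangle threshold p ~ 1/n).


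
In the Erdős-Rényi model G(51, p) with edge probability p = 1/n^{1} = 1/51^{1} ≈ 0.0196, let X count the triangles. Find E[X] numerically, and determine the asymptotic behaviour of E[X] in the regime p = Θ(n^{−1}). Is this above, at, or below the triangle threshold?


Number of potential triangles: C(51, 3) = 20825.
Each occurs with probability p³ ≈ (0.0196)³ ≈ 7.53858e-06.
By linearity: E[X] = C(51, 3)·p³ ≈ 20825 · 7.53858e-06 ≈ 0.157.
Here α = 1, so p = 1/n is exactly at the triangle threshold p ~ 1/n. Asymptotically E[X] → c³/6 = 1³/6 = 1/6 ≈ 0.167, a bounded constant. In this regime the triangle count is asymptotically Poisson(c³/6).

E[X] ≈ 0.157; in regime p = Θ(1/n^{1}) E[X] stays bounded (at the triangle threshold p ~ 1/n).


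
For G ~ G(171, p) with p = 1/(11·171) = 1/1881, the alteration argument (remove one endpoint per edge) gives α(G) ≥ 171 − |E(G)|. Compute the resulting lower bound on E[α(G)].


E[|E(G)|] = C(171, 2)·p = 14535 · (1/1881) = 85/11.
E[α(G)] ≥ n − E[|E(G)|] = 171 − 85/11 = 1796/11.
Numerically: ≈ 163.273.
(This is only a lower bound; the true E[α(G)] may be larger.)

E[α(G)] ≥ 1796/11 ≈ 163.273.


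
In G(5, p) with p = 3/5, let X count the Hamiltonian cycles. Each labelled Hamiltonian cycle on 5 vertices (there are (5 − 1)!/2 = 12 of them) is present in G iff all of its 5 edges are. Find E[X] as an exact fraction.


K_5 has (5 − 1)!/2 = 12 labelled Hamiltonian cycles.
For each such Hamiltonian cycle H, let X_H = 1 if all 5 edges of H are present in G. Then P[X_H = 1] = p^{5} = (3/5)^{5} = 243/3125.
By linearity: E[X] = Σ_H E[X_H] = 12 · p^{5} = 12 · 243/3125 = 2916/3125.
Numerically: E[X] ≈ 0.933.

E[X] = 12 · (3/5)^{5} = 2916/3125 ≈ 0.933.


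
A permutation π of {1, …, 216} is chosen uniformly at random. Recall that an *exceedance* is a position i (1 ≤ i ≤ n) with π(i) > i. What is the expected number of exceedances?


Write X = Σ_{i=1}^{216} X_i, where X_i = 1_{π(i) > i}.
For each fixed i, π(i) is uniform over {1, …, 216} (marginal of a uniform permutation), so P[π(i) > i] = (n − i)/n. Summing: Σ_{i=1}^{216} (n − i)/n = (0 + 1 + … + 215)/216 = 216(216 − 1)/(2·216) = (216 − 1)/2.
Hence E[X] = Σ_{i=1}^{216} (216 − i)/216 = 215/2 ≈ 107.500.

E[X] = 215/2 = 107.500.


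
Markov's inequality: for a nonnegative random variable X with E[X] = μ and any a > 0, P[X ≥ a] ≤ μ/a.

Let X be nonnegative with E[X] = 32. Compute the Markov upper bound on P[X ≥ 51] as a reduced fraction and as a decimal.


μ = E[X] = 32, a = 51.
Markov: P[X ≥ 51] ≤ μ/a = (32)/51 = 32/51.
Numerically: ≈ 0.627.
(Since a = 51 > μ = 32.000, the bound 32/51 is < 1 and informative.)

P[X ≥ 51] ≤ 32/51 ≈ 0.627.


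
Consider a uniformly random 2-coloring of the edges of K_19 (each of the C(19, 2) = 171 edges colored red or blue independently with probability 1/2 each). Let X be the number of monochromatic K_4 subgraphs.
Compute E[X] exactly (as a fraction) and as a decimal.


Let X = Σ_S X_S over the C(19, 4) = 3876 subsets S of size 4, where X_S = 1 if the K_4 on S is monochromatic.
For a fixed S, the K_4 on S has C(4, 2) = 6 edges. P[all 6 edges red] = (1/2)^6, and likewise for blue, so P[monochromatic] = 2·(1/2)^6 = 2^{1 − 6} = 1/32.
By linearity: E[X] = C(19, 4) · 2^{1 − 6} = 3876 · 1/32 = 969/8.
Numerically: E[X] ≈ 121.12500.

E[X] = C(19,4)·2^(1−C(4,2)) = 969/8 ≈ 121.12500.


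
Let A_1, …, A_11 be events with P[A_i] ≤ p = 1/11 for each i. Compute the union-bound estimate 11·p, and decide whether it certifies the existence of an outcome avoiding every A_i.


Union bound: P[∪_{i=1}^{11} A_i] ≤ Σ_i P[A_i] ≤ 11·p = 11·(1/11) = 1.
Numerically: 1 ≈ 1.000000.
Is 1 < 1? NO.
Since the bound 1 is ≥ 1, the union bound is uninformative here; it does NOT by itself certify existence.

11·p = 1 ≈ 1.000000; existence NOT certified by the union bound.


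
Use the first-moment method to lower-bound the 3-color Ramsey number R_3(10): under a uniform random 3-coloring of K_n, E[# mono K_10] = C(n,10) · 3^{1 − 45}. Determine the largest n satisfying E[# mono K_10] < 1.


We need C(n, 10) · 3^{1 − 45} < 1, i.e. C(n, 10) < 3^{45 − 1} = 984770902183611232881.
Check values of n near the boundary:
  n = 567: C(567, 10) = 873787071273467749398; 873787071273467749398 < 984770902183611232881? YES
  n = 568: C(568, 10) = 889446337783744949208; 889446337783744949208 < 984770902183611232881? YES
  n = 569: C(569, 10) = 905357721286137524328; 905357721286137524328 < 984770902183611232881? YES
  n = 570: C(570, 10) = 921524823451961408691; 921524823451961408691 < 984770902183611232881? YES
  n = 571: C(571, 10) = 937951290893172842001; 937951290893172842001 < 984770902183611232881? YES
  n = 572: C(572, 10) = 954640815642161682606; 954640815642161682606 < 984770902183611232881? YES
  n = 573: C(573, 10) = 971597135635805762226; 971597135635805762226 < 984770902183611232881? YES
  n = 574: C(574, 10) = 988824035203816502691; 988824035203816502691 < 984770902183611232881? NO
The largest n with C(n, 10) < 984770902183611232881 is n = 573 (where E[X] = 35985079097622435638/36472996377170786403 ≈ 0.9866225). Hence R_3(10) > 573, i.e. R_3(10) ≥ 574.

Largest n = 573; hence R_3(10) > 573.


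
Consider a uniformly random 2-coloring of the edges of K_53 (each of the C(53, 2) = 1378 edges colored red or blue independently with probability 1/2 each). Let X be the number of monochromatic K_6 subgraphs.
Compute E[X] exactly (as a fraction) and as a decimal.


Let X = Σ_S X_S over the C(53, 6) = 22957480 subsets S of size 6, where X_S = 1 if the K_6 on S is monochromatic.
For a fixed S, the K_6 on S has C(6, 2) = 15 edges. P[all 15 edges red] = (1/2)^15, and likewise for blue, so P[monochromatic] = 2·(1/2)^15 = 2^{1 − 15} = 1/16384.
Summing: E[X] = C(53, 6) · 2^{1 − 15} = 22957480 · 1/16384 = 2869685/2048.
Numerically: E[X] ≈ 1401.21338.

E[X] = C(53,6)·2^(1−C(6,2)) = 2869685/2048 ≈ 1401.21338.


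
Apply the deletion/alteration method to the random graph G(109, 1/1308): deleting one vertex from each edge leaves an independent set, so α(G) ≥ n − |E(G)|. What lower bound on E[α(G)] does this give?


E[|E(G)|] = C(109, 2)·p = 5886 · (1/1308) = 9/2.
E[α(G)] ≥ n − E[|E(G)|] = 109 − 9/2 = 209/2.
Numerically: ≈ 104.500.
(This is only a lower bound; the true E[α(G)] may be larger.)

E[α(G)] ≥ 209/2 ≈ 104.500.


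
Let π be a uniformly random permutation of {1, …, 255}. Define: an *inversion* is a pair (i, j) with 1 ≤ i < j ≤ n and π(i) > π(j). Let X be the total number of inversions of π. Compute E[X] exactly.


Write X = Σ X_I over the C(255, 2) = 32385 pairs i < j, with X_I the indicator of one inversion.
There are 32385 indicators.
For each fixed pair i < j, the values π(i) and π(j) are two distinct elements of {1, …, 255} in uniformly random order; by symmetry P[π(i) > π(j)] = 1/2.
By linearity: E[X] = 32385 · (1/2) = C(255, 2) · (1/2) = 32385/2 = 32385/2 ≈ 16192.50000.

E[X] = 32385/2 = 16192.50000.


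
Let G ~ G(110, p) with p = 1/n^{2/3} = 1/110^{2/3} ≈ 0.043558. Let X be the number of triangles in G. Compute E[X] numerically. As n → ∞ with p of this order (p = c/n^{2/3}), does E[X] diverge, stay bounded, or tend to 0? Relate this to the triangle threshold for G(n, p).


Number of potential triangles: C(110, 3) = 215820.
Each occurs with probability p³ ≈ (0.043558)³ ≈ 8.2644628e-05.
By linearity: E[X] = C(110, 3)·p³ ≈ 215820 · 8.2644628e-05 ≈ 17.83636.
Since α = 2/3 < 1, p = c/n^{2/3} ≫ 1/n is above the triangle threshold p ~ 1/n. Asymptotically E[X] ~ (c³/6)·n^{3(1−α)} = (1³/6)·n^{1} → ∞; triangles are abundant w.h.p.

E[X] ≈ 17.83636; in regime p = Θ(1/n^{2/3}) E[X] diverges (above the triangle threshold p ~ 1/n).


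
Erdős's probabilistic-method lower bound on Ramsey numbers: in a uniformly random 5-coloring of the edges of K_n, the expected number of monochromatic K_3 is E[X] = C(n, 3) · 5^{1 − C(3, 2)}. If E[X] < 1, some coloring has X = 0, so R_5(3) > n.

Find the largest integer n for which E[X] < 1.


We need C(n, 3) · 5^{1 − 3} < 1, i.e. C(n, 3) < 5^{3 − 1} = 25.
Check values of n near the boundary:
  n = 3: C(3, 3) = 1; 1 < 25? YES
  n = 4: C(4, 3) = 4; 4 < 25? YES
  n = 5: C(5, 3) = 10; 10 < 25? YES
  n = 6: C(6, 3) = 20; 20 < 25? YES
  n = 7: C(7, 3) = 35; 35 < 25? NO
  n = 8: C(8, 3) = 56; 56 < 25? NO
The largest n with C(n, 3) < 25 is n = 6 (where E[X] = 4/5 ≈ 0.80000). Hence R_5(3) > 6, i.e. R_5(3) ≥ 7.

Largest n = 6; hence R_5(3) > 6.


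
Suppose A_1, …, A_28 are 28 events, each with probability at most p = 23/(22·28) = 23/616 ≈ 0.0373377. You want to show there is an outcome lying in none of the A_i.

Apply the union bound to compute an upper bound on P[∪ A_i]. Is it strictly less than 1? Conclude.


Union bound: P[∪_{i=1}^{28} A_i] ≤ Σ_i P[A_i] ≤ 28·p = 28·(23/616) = 23/22.
Numerically: 23/22 ≈ 1.0454545.
Is 23/22 < 1? NO.
Since the bound 23/22 is ≥ 1, the union bound is uninformative here; it does NOT by itself certify existence.

28·p = 23/22 ≈ 1.0454545; existence NOT certified by the union bound.


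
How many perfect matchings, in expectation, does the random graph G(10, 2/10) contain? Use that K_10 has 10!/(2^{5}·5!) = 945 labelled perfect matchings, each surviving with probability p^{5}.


K_10 has 10!/(2^{5}·5!) = 945 labelled perfect matchings.
For each such perfect matching H, let X_H = 1 if all 5 edges of H are present in G. Then P[X_H = 1] = p^{5} = (1/5)^{5} = 1/3125.
Summing the indicators: E[X] = Σ_H E[X_H] = 945 · p^{5} = 945 · 1/3125 = 189/625.
Numerically: E[X] ≈ 0.3024.

E[X] = 945 · (1/5)^{5} = 189/625 ≈ 0.3024.


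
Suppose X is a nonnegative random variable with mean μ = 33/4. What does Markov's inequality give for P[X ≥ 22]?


μ = E[X] = 33/4, a = 22.
Markov: P[X ≥ 22] ≤ μ/a = (33/4)/22 = 3/8.
Numerically: ≈ 0.375.
(Since a = 22 > μ = 8.250, the bound 3/8 is < 1 and informative.)

P[X ≥ 22] ≤ 3/8 ≈ 0.375.


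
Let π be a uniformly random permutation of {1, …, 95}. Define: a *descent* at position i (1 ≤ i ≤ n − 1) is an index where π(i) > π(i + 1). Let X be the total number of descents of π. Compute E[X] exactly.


Write X = Σ X_I over i = 1, …, 94, with X_I the indicator of one descent.
There are 94 indicators.
For each fixed i, the pair (π(i), π(i+1)) is a uniformly random ordered pair of distinct values from {1, …, 95}; by symmetry P[π(i) > π(i+1)] = 1/2.
By linearity: E[X] = 94 · (1/2) = (95 − 1) · (1/2) = 47 ≈ 47.000.

E[X] = 47 = 47.000.


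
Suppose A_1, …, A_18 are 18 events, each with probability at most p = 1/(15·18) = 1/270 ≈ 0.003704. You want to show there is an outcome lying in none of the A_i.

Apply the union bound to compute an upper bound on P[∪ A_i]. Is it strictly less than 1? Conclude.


Union bound: P[∪_{i=1}^{18} A_i] ≤ Σ_i P[A_i] ≤ 18·p = 18·(1/270) = 1/15.
Numerically: 1/15 ≈ 0.066667.
Is 1/15 < 1? YES.
Since P[∪ A_i] ≤ 1/15 < 1, the complement has P[∩ A_i^c] ≥ 1 − 1/15 = 14/15 > 0, so some outcome avoids every A_i.

18·p = 1/15 ≈ 0.066667; existence CERTIFIED by the union bound.


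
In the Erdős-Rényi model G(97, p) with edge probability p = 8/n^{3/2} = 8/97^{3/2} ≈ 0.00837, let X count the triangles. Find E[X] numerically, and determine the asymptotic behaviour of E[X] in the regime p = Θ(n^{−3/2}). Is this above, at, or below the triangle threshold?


Number of potential triangles: C(97, 3) = 147440.
Each occurs with probability p³ ≈ (0.00837)³ ≈ 5.87215e-07.
By linearity: E[X] = C(97, 3)·p³ ≈ 147440 · 5.87215e-07 ≈ 0.087.
Since α = 3/2 > 1, p = c/n^{3/2} = o(1/n) is below the triangle threshold p ~ 1/n. Asymptotically E[X] ~ (c³/6)·n^{3(1−α)} = (8³/6)·n^{-1.5} → 0, so by Markov's inequality G has no triangles w.h.p.

E[X] ≈ 0.087; in regime p = Θ(1/n^{3/2}) E[X] tends to 0 (below the triangle threshold p ~ 1/n).


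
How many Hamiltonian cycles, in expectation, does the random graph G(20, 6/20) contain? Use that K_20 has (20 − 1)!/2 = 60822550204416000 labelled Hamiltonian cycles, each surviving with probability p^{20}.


K_20 has (20 − 1)!/2 = 60822550204416000 labelled Hamiltonian cycles.
For each such Hamiltonian cycle H, let X_H = 1 if all 20 edges of H are present in G. Then P[X_H = 1] = p^{20} = (3/10)^{20} = 3486784401/100000000000000000000.
By linearity: E[X] = Σ_H E[X_H] = 60822550204416000 · p^{20} = 60822550204416000 · 3486784401/100000000000000000000 = 51776152168407487821/24414062500000.
Numerically: E[X] ≈ 2.12075e+06.

E[X] = 60822550204416000 · (3/10)^{20} = 51776152168407487821/24414062500000 ≈ 2.12075e+06.


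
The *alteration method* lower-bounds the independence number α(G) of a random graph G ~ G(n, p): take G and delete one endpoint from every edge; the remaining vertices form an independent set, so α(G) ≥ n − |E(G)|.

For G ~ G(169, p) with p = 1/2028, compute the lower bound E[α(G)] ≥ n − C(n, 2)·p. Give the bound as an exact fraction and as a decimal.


E[|E(G)|] = C(169, 2)·p = 14196 · (1/2028) = 7.
E[α(G)] ≥ n − E[|E(G)|] = 169 − 7 = 162.
Numerically: ≈ 162.00000.
(This is only a lower bound; the true E[α(G)] may be larger.)

E[α(G)] ≥ 162 ≈ 162.00000.


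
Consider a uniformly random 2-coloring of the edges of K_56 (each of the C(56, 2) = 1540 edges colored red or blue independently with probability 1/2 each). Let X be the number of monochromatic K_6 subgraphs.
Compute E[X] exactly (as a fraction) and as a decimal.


Let X = Σ_S X_S over the C(56, 6) = 32468436 subsets S of size 6, where X_S = 1 if the K_6 on S is monochromatic.
For a fixed S, the K_6 on S has C(6, 2) = 15 edges. P[all 15 edges red] = (1/2)^15, and likewise for blue, so P[monochromatic] = 2·(1/2)^15 = 2^{1 − 15} = 1/16384.
By linearity: E[X] = C(56, 6) · 2^{1 − 15} = 32468436 · 1/16384 = 8117109/4096.
Numerically: E[X] ≈ 1981.7161.

E[X] = C(56,6)·2^(1−C(6,2)) = 8117109/4096 ≈ 1981.7161.


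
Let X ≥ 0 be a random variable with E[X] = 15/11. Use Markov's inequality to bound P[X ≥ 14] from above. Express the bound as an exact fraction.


μ = E[X] = 15/11, a = 14.
Markov: P[X ≥ 14] ≤ μ/a = (15/11)/14 = 15/154.
Numerically: ≈ 0.09740.
(Since a = 14 > μ = 1.36364, the bound 15/154 is < 1 and informative.)

P[X ≥ 14] ≤ 15/154 ≈ 0.09740.


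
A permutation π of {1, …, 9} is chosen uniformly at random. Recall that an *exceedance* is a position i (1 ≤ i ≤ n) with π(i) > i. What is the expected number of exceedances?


Write X = Σ_{i=1}^{9} X_i, where X_i = 1_{π(i) > i}.
For each fixed i, π(i) is uniform over {1, …, 9} (marginal of a uniform permutation), so P[π(i) > i] = (n − i)/n. Summing: Σ_{i=1}^{9} (n − i)/n = (0 + 1 + … + 8)/9 = 9(9 − 1)/(2·9) = (9 − 1)/2.
Hence E[X] = Σ_{i=1}^{9} (9 − i)/9 = 4 ≈ 4.000000.

E[X] = 4 = 4.000000.


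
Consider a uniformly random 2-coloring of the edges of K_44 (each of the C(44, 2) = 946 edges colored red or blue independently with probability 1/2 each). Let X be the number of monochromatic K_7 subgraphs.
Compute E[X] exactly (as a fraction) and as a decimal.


Let X = Σ_S X_S over the C(44, 7) = 38320568 subsets S of size 7, where X_S = 1 if the K_7 on S is monochromatic.
For a fixed S, the K_7 on S has C(7, 2) = 21 edges. P[all 21 edges red] = (1/2)^21, and likewise for blue, so P[monochromatic] = 2·(1/2)^21 = 2^{1 − 21} = 1/1048576.
By linearity: E[X] = C(44, 7) · 2^{1 − 21} = 38320568 · 1/1048576 = 4790071/131072.
Numerically: E[X] ≈ 36.545.

E[X] = C(44,7)·2^(1−C(7,2)) = 4790071/131072 ≈ 36.545.


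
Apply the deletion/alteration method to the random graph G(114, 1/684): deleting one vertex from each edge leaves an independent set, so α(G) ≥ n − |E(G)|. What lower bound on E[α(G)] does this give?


E[|E(G)|] = C(114, 2)·p = 6441 · (1/684) = 113/12.
E[α(G)] ≥ n − E[|E(G)|] = 114 − 113/12 = 1255/12.
Numerically: ≈ 104.5833.
(This is only a lower bound; the true E[α(G)] may be larger.)

E[α(G)] ≥ 1255/12 ≈ 104.5833.


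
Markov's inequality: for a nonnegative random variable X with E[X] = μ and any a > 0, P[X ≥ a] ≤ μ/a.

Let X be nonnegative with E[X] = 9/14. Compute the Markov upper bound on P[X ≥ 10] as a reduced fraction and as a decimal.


μ = E[X] = 9/14, a = 10.
Markov: P[X ≥ 10] ≤ μ/a = (9/14)/10 = 9/140.
Numerically: ≈ 0.064286.
(Since a = 10 > μ = 0.642857, the bound 9/140 is < 1 and informative.)

P[X ≥ 10] ≤ 9/140 ≈ 0.064286.


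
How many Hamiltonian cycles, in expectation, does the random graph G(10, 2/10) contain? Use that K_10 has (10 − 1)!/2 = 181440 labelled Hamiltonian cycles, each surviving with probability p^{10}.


K_10 has (10 − 1)!/2 = 181440 labelled Hamiltonian cycles.
For each such Hamiltonian cycle H, let X_H = 1 if all 10 edges of H are present in G. Then P[X_H = 1] = p^{10} = (1/5)^{10} = 1/9765625.
Summing the indicators: E[X] = Σ_H E[X_H] = 181440 · p^{10} = 181440 · 1/9765625 = 36288/1953125.
Numerically: E[X] ≈ 0.01858.

E[X] = 181440 · (1/5)^{10} = 36288/1953125 ≈ 0.01858.


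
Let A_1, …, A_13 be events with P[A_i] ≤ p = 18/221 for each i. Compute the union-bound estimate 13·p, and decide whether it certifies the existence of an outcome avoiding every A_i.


Union bound: P[∪_{i=1}^{13} A_i] ≤ Σ_i P[A_i] ≤ 13·p = 13·(18/221) = 18/17.
Numerically: 18/17 ≈ 1.05882.
Is 18/17 < 1? NO.
Since the bound 18/17 is ≥ 1, the union bound is uninformative here; it does NOT by itself certify existence.

13·p = 18/17 ≈ 1.05882; existence NOT certified by the union bound.
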